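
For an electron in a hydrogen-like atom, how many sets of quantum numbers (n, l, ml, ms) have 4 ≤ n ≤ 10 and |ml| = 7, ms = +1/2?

Per-shell orbital counts meeting the constraint:
n=8 → 2; n=9 → 4; n=10 → 6.
Orbitals: 2 + 4 + 6 = 12. With ms fixed to +1/2 there is one state per orbital, so 12 states.

12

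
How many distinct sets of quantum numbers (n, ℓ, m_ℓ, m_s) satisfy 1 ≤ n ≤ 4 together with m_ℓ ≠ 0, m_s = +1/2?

20

Count contributing orbitals for each principal shell:
n=2 → 2; n=3 → 6; n=4 → 12.
Orbitals: 2 + 6 + 12 = 20. With m_s fixed to +1/2 there is one state per orbital, so 20 states.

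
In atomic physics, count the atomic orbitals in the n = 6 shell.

The n = 6 shell contains n² = 6² = 36 orbitals.

36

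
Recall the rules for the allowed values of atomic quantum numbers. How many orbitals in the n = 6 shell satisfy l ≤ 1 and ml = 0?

2

With n = 6 the allowed l are 0, 1, …, 5.
Per l-value: l=0 → 1; l=1 → 1.
Total orbitals: 1 + 1 = 2.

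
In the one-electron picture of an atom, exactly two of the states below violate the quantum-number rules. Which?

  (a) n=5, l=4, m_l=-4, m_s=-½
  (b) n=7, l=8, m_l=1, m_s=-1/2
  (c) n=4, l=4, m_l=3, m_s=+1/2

(b) and (c)

(b) has l = 8 ≥ n = 7, violating 0 ≤ l ≤ n−1.
(c) has l = 4 ≥ n = 4, violating 0 ≤ l ≤ n−1.
The remaining set (a) satisfies all four rules.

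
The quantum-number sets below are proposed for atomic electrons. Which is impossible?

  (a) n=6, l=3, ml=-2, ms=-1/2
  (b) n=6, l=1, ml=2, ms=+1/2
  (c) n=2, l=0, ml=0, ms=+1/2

(b) has |ml| = 2 > l = 1, violating −l ≤ ml ≤ l.
The remaining sets (a), (c) satisfy all four rules.

(b)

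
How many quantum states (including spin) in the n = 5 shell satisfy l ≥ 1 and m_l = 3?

4

With n = 5 the allowed l are 0, 1, …, 4.
Contributions: l=3 → 1; l=4 → 1.
Orbitals: 1 + 1 = 2. Each orbital carries two spin states, so 2 × 2 = 4 states.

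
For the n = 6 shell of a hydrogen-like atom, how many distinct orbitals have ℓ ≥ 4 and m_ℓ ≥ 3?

5

Go through ℓ = 0, …, 5 (the values permitted for n = 6).
Orbitals with ℓ ≥ 4 and m_ℓ ≥ 3, by ℓ: ℓ=4 → 2; ℓ=5 → 3.
Total orbitals: 2 + 3 = 5.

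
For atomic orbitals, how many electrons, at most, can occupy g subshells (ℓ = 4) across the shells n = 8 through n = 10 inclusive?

A g subshell (ℓ = 4) exists for every n ≥ 5, so shells n = 8, 9, 10 each contribute one — 3 subshells.
Since each g subshell holds 2(2·4+1) = 18 electrons, the total is 3 × 18 = 54.

54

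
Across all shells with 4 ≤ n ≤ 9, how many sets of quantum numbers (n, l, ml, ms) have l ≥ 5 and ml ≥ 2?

Treat each shell separately and count matching orbitals:
n=6 → 4; n=7 → 9; n=8 → 15; n=9 → 22.
Orbitals: 4 + 9 + 15 + 22 = 50. Including both spin states (ms = ±1/2) gives 2 × 50 = 100 states.

100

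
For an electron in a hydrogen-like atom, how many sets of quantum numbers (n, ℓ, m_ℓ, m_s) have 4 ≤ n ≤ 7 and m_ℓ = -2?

28

Per-shell orbital counts meeting the constraint:
n=4 → 2; n=5 → 3; n=6 → 4; n=7 → 5.
Orbitals: 2 + 3 + 4 + 5 = 14. Including both spin states (m_s = ±1/2) gives 2 × 14 = 28 states.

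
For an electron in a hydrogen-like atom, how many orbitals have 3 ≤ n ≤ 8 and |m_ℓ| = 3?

Treat each shell separately and count matching orbitals:
n=4 → 2; n=5 → 4; n=6 → 6; n=7 → 8; n=8 → 10.
Total orbitals: 2 + 4 + 6 + 8 + 10 = 30.

30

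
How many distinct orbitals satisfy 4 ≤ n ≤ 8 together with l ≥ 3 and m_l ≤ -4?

Per-shell orbital counts meeting the constraint:
n=5 → 1; n=6 → 3; n=7 → 6; n=8 → 10.
Total orbitals: 1 + 3 + 6 + 10 = 20.

20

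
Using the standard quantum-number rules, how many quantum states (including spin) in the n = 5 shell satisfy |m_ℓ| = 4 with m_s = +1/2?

The n = 5 shell has ℓ = 0 through 4; check each.
The (ℓ, m_ℓ) pairs meeting |m_ℓ| = 4 give: ℓ=4 → 2.
Orbitals: 2. With m_s fixed to a single value there is one state per orbital, giving 2 states.

2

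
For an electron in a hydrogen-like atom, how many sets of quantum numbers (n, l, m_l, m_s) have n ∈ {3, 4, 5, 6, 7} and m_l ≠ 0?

220

Go shell by shell, enumerating (l, m_l) with m_l ≠ 0:
n=3 → 6; n=4 → 12; n=5 → 20; n=6 → 30; n=7 → 42.
Orbitals: 6 + 12 + 20 + 30 + 42 = 110. Including both spin states (m_s = ±1/2) gives 2 × 110 = 220 states.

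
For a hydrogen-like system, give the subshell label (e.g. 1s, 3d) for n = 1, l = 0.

l = 0 corresponds to the letter 's', so the subshell is 1s.

1s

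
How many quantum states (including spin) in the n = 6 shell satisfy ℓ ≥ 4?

40

With n = 6 the allowed ℓ are 0, 1, …, 5.
The (ℓ, m_ℓ) pairs meeting ℓ ≥ 4 give: ℓ=4 → 9; ℓ=5 → 11.
Orbitals: 9 + 11 = 20. Each orbital carries two spin states, so 20 × 2 = 40 states.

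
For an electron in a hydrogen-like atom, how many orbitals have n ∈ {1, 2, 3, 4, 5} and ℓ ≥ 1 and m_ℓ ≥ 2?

For each n in the range, tally the orbitals obeying ℓ ≥ 1 and m_ℓ ≥ 2:
n=3 → 1; n=4 → 3; n=5 → 6.
Total orbitals: 1 + 3 + 6 = 10.

10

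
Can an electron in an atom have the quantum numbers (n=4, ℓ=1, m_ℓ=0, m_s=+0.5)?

Yes

n = 4 is a positive integer. ℓ = 1 satisfies 0 ≤ ℓ ≤ n−1 = 3. m_ℓ = 0 lies in the range −ℓ … +ℓ (here −1 … 1). m_s = +1/2 is one of ±1/2.
All four constraints are satisfied.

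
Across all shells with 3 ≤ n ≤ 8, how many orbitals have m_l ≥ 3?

Treat each shell separately and count matching orbitals:
n=4 → 1; n=5 → 3; n=6 → 6; n=7 → 10; n=8 → 15.
Total orbitals: 1 + 3 + 6 + 10 + 15 = 35.

35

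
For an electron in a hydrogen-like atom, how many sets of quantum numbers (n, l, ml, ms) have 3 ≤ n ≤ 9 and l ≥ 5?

Count contributing orbitals for each principal shell:
n=6 → 11; n=7 → 24; n=8 → 39; n=9 → 56.
Orbitals: 11 + 24 + 39 + 56 = 130. Including both spin states (ms = ±1/2) gives 2 × 130 = 260 states.

260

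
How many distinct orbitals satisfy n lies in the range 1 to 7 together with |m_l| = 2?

Work shell by shell — for each n, count the (l, m_l) pairs that satisfy |m_l| = 2:
n=3 → 2; n=4 → 4; n=5 → 6; n=6 → 8; n=7 → 10.
Total orbitals: 2 + 4 + 6 + 8 + 10 = 30.

30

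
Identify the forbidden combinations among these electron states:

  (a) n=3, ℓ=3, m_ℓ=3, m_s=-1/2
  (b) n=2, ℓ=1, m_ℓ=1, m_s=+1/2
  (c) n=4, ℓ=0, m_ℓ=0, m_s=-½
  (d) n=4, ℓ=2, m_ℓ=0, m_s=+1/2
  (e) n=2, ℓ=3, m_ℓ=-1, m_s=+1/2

(a) and (e)

(a) has ℓ = 3 ≥ n = 3, violating 0 ≤ ℓ ≤ n−1.
(e) has ℓ = 3 ≥ n = 2, violating 0 ≤ ℓ ≤ n−1.
The remaining sets (b), (c), (d) satisfy all four rules.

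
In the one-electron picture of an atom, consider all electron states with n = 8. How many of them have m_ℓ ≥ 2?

42

For n = 8, ℓ ranges over 0 … 7.
Contributions: ℓ=2 → 1; ℓ=3 → 2; ℓ=4 → 3; ℓ=5 → 4; ℓ=6 → 5; ℓ=7 → 6.
Orbitals: 1 + 2 + 3 + 4 + 5 + 6 = 21. Each orbital carries two spin states, so 21 × 2 = 42 states.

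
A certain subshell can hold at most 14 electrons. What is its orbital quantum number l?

l = 3

2(2l+1) = 14 ⇒ 2l+1 = 7 ⇒ l = 3.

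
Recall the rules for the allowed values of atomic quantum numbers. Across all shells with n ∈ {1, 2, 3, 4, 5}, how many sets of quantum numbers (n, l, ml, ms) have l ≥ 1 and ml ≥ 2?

Work shell by shell — for each n, count the (l, ml) pairs that satisfy l ≥ 1 and ml ≥ 2:
n=3 → 1; n=4 → 3; n=5 → 6.
Orbitals: 1 + 3 + 6 = 10. Including both spin states (ms = ±1/2) gives 2 × 10 = 20 states.

20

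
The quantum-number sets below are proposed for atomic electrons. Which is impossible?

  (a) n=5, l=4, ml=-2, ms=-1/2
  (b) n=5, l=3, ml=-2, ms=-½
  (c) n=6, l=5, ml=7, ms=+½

(c)

(c) has |ml| = 7 > l = 5, violating −l ≤ ml ≤ l.
The remaining sets (a), (b) satisfy all four rules.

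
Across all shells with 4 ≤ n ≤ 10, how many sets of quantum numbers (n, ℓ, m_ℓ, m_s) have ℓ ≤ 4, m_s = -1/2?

Work shell by shell — for each n, count the (ℓ, m_ℓ) pairs that satisfy ℓ ≤ 4:
n=4 → 16; n=5 → 25; n=6 → 25; n=7 → 25; n=8 → 25; n=9 → 25; n=10 → 25.
Orbitals: 16 + 25 + 25 + 25 + 25 + 25 + 25 = 166. With m_s fixed to -1/2 there is one state per orbital, so 166 states.

166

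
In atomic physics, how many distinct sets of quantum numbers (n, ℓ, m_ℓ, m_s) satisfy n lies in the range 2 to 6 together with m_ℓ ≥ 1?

70

Per-shell orbital counts meeting the constraint:
n=2 → 1; n=3 → 3; n=4 → 6; n=5 → 10; n=6 → 15.
Orbitals: 1 + 3 + 6 + 10 + 15 = 35. Including both spin states (m_s = ±1/2) gives 2 × 35 = 70 states.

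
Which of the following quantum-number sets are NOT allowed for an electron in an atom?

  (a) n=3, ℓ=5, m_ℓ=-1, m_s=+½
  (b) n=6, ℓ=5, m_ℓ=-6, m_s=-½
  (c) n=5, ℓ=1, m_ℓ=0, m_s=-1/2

(a) has ℓ = 5 ≥ n = 3, violating 0 ≤ ℓ ≤ n−1.
(b) has |m_ℓ| = 6 > ℓ = 5, violating −ℓ ≤ m_ℓ ≤ ℓ.
The remaining set (c) satisfies all four rules.

(a) and (b)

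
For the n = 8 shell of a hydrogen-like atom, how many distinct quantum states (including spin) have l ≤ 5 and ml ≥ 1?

With n = 8 the allowed l are 0, 1, …, 7.
Contributions: l=1 → 1; l=2 → 2; l=3 → 3; l=4 → 4; l=5 → 5.
Orbitals: 1 + 2 + 3 + 4 + 5 = 15. Each orbital carries two spin states, so 15 × 2 = 30 states.

30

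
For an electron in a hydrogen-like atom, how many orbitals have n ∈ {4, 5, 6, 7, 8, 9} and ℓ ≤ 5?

185

Work shell by shell — for each n, count the (ℓ, m_ℓ) pairs that satisfy ℓ ≤ 5:
n=4 → 16; n=5 → 25; n=6 → 36; n=7 → 36; n=8 → 36; n=9 → 36.
Total orbitals: 16 + 25 + 36 + 36 + 36 + 36 = 185.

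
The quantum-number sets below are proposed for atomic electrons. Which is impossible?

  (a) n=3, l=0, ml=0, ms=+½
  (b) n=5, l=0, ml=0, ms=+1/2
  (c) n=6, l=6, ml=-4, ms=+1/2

(c)

(c) has l = 6 ≥ n = 6, violating 0 ≤ l ≤ n−1.
The remaining sets (a), (b) satisfy all four rules.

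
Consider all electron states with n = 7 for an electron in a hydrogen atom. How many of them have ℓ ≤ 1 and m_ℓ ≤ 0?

6

With n = 7 the allowed ℓ are 0, 1, …, 6.
The (ℓ, m_ℓ) pairs meeting ℓ ≤ 1 and m_ℓ ≤ 0 give: ℓ=0 → 1; ℓ=1 → 2.
Orbitals: 1 + 2 = 3. Each orbital carries two spin states, so 3 × 2 = 6 states.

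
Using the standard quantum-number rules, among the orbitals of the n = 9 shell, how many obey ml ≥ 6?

6

With n = 9 the allowed l are 0, 1, …, 8.
Orbitals with ml ≥ 6, by l: l=6 → 1; l=7 → 2; l=8 → 3.
Total orbitals: 1 + 2 + 3 = 6.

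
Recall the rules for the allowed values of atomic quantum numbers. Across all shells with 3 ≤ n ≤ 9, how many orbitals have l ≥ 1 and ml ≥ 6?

10

Work shell by shell — for each n, count the (l, ml) pairs that satisfy l ≥ 1 and ml ≥ 6:
n=7 → 1; n=8 → 3; n=9 → 6.
Total orbitals: 1 + 3 + 6 = 10.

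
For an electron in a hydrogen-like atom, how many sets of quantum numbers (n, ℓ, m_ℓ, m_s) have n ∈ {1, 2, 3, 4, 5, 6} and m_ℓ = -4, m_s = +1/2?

3

Count contributing orbitals for each principal shell:
n=5 → 1; n=6 → 2.
Orbitals: 1 + 2 = 3. With m_s fixed to +1/2 there is one state per orbital, so 3 states.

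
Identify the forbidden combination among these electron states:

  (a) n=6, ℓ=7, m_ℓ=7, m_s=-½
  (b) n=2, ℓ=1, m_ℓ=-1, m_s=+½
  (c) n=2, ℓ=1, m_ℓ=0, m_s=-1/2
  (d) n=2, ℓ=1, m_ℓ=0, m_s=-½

(a)

(a) has ℓ = 7 ≥ n = 6, violating 0 ≤ ℓ ≤ n−1.
The remaining sets (b), (c), (d) satisfy all four rules.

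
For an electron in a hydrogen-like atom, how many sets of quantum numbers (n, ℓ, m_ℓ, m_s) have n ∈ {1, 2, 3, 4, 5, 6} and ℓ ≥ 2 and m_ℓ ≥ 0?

80

Treat each shell separately and count matching orbitals:
n=3 → 3; n=4 → 7; n=5 → 12; n=6 → 18.
Orbitals: 3 + 7 + 12 + 18 = 40. Including both spin states (m_s = ±1/2) gives 2 × 40 = 80 states.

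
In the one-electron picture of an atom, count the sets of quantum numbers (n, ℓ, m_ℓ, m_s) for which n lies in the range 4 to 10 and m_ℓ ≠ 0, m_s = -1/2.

322

Per-shell orbital counts meeting the constraint:
n=4 → 12; n=5 → 20; n=6 → 30; n=7 → 42; n=8 → 56; n=9 → 72; n=10 → 90.
Orbitals: 12 + 20 + 30 + 42 + 56 + 72 + 90 = 322. With m_s fixed to -1/2 there is one state per orbital, so 322 states.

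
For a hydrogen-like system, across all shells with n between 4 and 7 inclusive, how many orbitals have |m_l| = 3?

20

Count contributing orbitals for each principal shell:
n=4 → 2; n=5 → 4; n=6 → 6; n=7 → 8.
Total orbitals: 2 + 4 + 6 + 8 = 20.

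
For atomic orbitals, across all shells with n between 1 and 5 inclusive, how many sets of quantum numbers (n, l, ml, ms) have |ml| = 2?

Go shell by shell, enumerating (l, ml) with |ml| = 2:
n=3 → 2; n=4 → 4; n=5 → 6.
Orbitals: 2 + 4 + 6 = 12. Including both spin states (ms = ±1/2) gives 2 × 12 = 24 states.

24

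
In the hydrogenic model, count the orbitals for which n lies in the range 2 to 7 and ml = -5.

Count contributing orbitals for each principal shell:
n=6 → 1; n=7 → 2.
Total orbitals: 1 + 2 = 3.

3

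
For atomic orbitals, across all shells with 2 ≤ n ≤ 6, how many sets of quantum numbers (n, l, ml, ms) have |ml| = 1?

Count contributing orbitals for each principal shell:
n=2 → 2; n=3 → 4; n=4 → 6; n=5 → 8; n=6 → 10.
Orbitals: 2 + 4 + 6 + 8 + 10 = 30. Including both spin states (ms = ±1/2) gives 2 × 30 = 60 states.

60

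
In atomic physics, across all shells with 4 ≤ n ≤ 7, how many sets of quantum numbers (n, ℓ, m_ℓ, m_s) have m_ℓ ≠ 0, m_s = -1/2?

Go shell by shell, enumerating (ℓ, m_ℓ) with m_ℓ ≠ 0:
n=4 → 12; n=5 → 20; n=6 → 30; n=7 → 42.
Orbitals: 12 + 20 + 30 + 42 = 104. With m_s fixed to -1/2 there is one state per orbital, so 104 states.

104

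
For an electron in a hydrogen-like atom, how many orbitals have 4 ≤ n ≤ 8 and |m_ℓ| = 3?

Work shell by shell — for each n, count the (ℓ, m_ℓ) pairs that satisfy |m_ℓ| = 3:
n=4 → 2; n=5 → 4; n=6 → 6; n=7 → 8; n=8 → 10.
Total orbitals: 2 + 4 + 6 + 8 + 10 = 30.

30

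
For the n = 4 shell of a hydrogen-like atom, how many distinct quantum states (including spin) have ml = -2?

Orbitals with ml = -2, by l: l=2 → 1; l=3 → 1.
Orbitals: 1 + 1 = 2. Each orbital carries two spin states, so 2 × 2 = 4 states.

4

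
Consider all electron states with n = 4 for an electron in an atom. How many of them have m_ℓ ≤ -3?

Go through ℓ = 0, …, 3 (the values permitted for n = 4).
Per ℓ-value: ℓ=3 → 1.
Orbitals: 1. Each orbital carries two spin states, so 1 × 2 = 2 states.

2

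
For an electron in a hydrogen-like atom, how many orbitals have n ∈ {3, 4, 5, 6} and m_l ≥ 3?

Work shell by shell — for each n, count the (l, m_l) pairs that satisfy m_l ≥ 3:
n=4 → 1; n=5 → 3; n=6 → 6.
Total orbitals: 1 + 3 + 6 = 10.

10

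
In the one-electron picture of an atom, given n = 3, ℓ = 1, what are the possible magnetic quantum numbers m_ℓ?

m_ℓ takes every integer from −ℓ to +ℓ. With ℓ = 1 that gives the 3 values -1, 0, 1.

-1, 0, 1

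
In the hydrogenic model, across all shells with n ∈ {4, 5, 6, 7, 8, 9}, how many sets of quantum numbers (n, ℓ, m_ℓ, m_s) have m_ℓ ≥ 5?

40

Per-shell orbital counts meeting the constraint:
n=6 → 1; n=7 → 3; n=8 → 6; n=9 → 10.
Orbitals: 1 + 3 + 6 + 10 = 20. Including both spin states (m_s = ±1/2) gives 2 × 20 = 40 states.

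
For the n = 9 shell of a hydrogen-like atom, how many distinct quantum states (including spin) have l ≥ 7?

64

The (l, ml) pairs meeting l ≥ 7 give: l=7 → 15; l=8 → 17.
Orbitals: 15 + 17 = 32. Each orbital carries two spin states, so 32 × 2 = 64 states.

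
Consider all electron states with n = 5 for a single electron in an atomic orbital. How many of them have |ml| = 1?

16

Per l-value: l=1 → 2; l=2 → 2; l=3 → 2; l=4 → 2.
Orbitals: 2 + 2 + 2 + 2 = 8. Each orbital carries two spin states, so 8 × 2 = 16 states.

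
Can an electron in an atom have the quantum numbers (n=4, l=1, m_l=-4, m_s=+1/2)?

Invalid

The magnetic quantum number must satisfy −l ≤ m_l ≤ l. With l = 1, m_l can only be -1, 0, 1, so m_l = -4 is forbidden.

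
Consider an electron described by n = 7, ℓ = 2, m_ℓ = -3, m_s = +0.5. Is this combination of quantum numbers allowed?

The magnetic quantum number must satisfy −ℓ ≤ m_ℓ ≤ ℓ. With ℓ = 2, m_ℓ can only be -2, -1, 0, 1, 2, so m_ℓ = -3 is forbidden.

Not allowed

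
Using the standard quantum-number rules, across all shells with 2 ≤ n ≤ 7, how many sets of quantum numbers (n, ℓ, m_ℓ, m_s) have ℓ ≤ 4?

Treat each shell separately and count matching orbitals:
n=2 → 4; n=3 → 9; n=4 → 16; n=5 → 25; n=6 → 25; n=7 → 25.
Orbitals: 4 + 9 + 16 + 25 + 25 + 25 = 104. Including both spin states (m_s = ±1/2) gives 2 × 104 = 208 states.

208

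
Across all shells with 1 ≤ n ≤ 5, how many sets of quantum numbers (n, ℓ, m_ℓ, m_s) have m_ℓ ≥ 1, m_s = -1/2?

Work shell by shell — for each n, count the (ℓ, m_ℓ) pairs that satisfy m_ℓ ≥ 1:
n=2 → 1; n=3 → 3; n=4 → 6; n=5 → 10.
Orbitals: 1 + 3 + 6 + 10 = 20. With m_s fixed to -1/2 there is one state per orbital, so 20 states.

20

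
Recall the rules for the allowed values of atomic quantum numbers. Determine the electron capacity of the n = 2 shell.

A shell holds 2n² electrons: 2 × 2² = 2 × 4 = 8.

8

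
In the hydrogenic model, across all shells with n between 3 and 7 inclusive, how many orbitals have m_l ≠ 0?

110

Go shell by shell, enumerating (l, m_l) with m_l ≠ 0:
n=3 → 6; n=4 → 12; n=5 → 20; n=6 → 30; n=7 → 42.
Total orbitals: 6 + 12 + 20 + 30 + 42 = 110.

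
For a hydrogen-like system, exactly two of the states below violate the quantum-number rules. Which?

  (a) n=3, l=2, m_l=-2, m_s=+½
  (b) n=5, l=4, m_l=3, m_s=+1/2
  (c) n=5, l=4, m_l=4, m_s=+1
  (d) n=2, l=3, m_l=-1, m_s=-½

(c) has m_s = +1, but an electron's spin must be ±1/2.
(d) has l = 3 ≥ n = 2, violating 0 ≤ l ≤ n−1.
The remaining sets (a), (b) satisfy all four rules.

(c) and (d)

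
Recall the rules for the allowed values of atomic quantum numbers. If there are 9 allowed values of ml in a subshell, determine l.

ml ranges over 2l+1 integers, so 2l+1 = 9 ⇒ l = 4.

l = 4 (g)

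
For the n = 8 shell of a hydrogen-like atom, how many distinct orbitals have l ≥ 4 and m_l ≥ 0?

The n = 8 shell has l = 0 through 7; check each.
Contributions: l=4 → 5; l=5 → 6; l=6 → 7; l=7 → 8.
Total orbitals: 5 + 6 + 7 + 8 = 26.

26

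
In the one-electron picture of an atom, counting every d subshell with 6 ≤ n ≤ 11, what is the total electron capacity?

60

A d subshell (l = 2) exists for every n ≥ 3, so shells n = 6, 7, 8, 9, 10, 11 each contribute one — 6 subshells.
Since each d subshell holds 2(2·2+1) = 10 electrons, the total is 6 × 10 = 60.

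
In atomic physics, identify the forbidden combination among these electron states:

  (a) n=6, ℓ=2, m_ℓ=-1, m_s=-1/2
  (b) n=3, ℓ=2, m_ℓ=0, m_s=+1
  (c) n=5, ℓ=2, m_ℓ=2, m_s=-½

(b) has m_s = +1, but an electron's spin must be ±1/2.
The remaining sets (a), (c) satisfy all four rules.

(b)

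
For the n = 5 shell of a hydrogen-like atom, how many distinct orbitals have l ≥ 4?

9

With n = 5 the allowed l are 0, 1, …, 4.
Orbitals with l ≥ 4, by l: l=4 → 9.
Total orbitals: 9.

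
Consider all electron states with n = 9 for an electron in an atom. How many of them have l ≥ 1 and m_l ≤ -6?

12

With n = 9 the allowed l are 0, 1, …, 8.
The (l, m_l) pairs meeting l ≥ 1 and m_l ≤ -6 give: l=6 → 1; l=7 → 2; l=8 → 3.
Orbitals: 1 + 2 + 3 = 6. Each orbital carries two spin states, so 6 × 2 = 12 states.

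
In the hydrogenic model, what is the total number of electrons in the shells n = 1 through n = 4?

Shell n has n² orbitals: 1²=1 + 2²=4 + 3²=9 + 4²=16 = 30 orbitals.
Two spin states per orbital: 2 × 30 = 60 electrons.

60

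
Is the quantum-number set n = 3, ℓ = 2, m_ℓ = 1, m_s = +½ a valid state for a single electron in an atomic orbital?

n = 3 is a positive integer. ℓ = 2 satisfies 0 ≤ ℓ ≤ n−1 = 2. m_ℓ = 1 lies in the range −ℓ … +ℓ (here −2 … 2). m_s = +1/2 is one of ±1/2.
All four constraints are satisfied.

Allowed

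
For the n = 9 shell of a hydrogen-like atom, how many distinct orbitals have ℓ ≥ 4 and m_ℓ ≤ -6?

6

Per ℓ-value: ℓ=6 → 1; ℓ=7 → 2; ℓ=8 → 3.
Total orbitals: 1 + 2 + 3 = 6.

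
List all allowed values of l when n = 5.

l is an integer with 0 ≤ l ≤ n−1, so for n = 5: l = 0, 1, 2, 3, 4.

0, 1, 2, 3, 4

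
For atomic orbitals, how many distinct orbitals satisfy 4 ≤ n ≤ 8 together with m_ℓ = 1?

25

For each n in the range, tally the orbitals obeying m_ℓ = 1:
n=4 → 3; n=5 → 4; n=6 → 5; n=7 → 6; n=8 → 7.
Total orbitals: 3 + 4 + 5 + 6 + 7 = 25.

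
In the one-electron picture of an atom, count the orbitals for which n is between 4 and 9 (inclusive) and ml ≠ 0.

Per-shell orbital counts meeting the constraint:
n=4 → 12; n=5 → 20; n=6 → 30; n=7 → 42; n=8 → 56; n=9 → 72.
Total orbitals: 12 + 20 + 30 + 42 + 56 + 72 = 232.

232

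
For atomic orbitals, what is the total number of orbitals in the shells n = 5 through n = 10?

355

Shell n has n² orbitals: 5²=25 + 6²=36 + 7²=49 + 8²=64 + 9²=81 + 10²=100 = 355 orbitals.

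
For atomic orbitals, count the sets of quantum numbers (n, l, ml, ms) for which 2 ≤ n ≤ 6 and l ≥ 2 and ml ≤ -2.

40

Work shell by shell — for each n, count the (l, ml) pairs that satisfy l ≥ 2 and ml ≤ -2:
n=3 → 1; n=4 → 3; n=5 → 6; n=6 → 10.
Orbitals: 1 + 3 + 6 + 10 = 20. Including both spin states (ms = ±1/2) gives 2 × 20 = 40 states.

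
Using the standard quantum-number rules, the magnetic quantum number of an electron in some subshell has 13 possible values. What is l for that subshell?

m_l ranges over 2l+1 integers, so 2l+1 = 13 ⇒ l = 6.

l = 6 (i)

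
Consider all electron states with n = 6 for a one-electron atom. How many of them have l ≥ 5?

Go through l = 0, …, 5 (the values permitted for n = 6).
The (l, m_l) pairs meeting l ≥ 5 give: l=5 → 11.
Orbitals: 11. Each orbital carries two spin states, so 11 × 2 = 22 states.

22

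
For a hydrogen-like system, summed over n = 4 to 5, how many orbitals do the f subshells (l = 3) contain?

An f subshell (l = 3) exists for every n ≥ 4, so shells n = 4, 5 each contribute one — 2 subshells.
Since each f subshell has 2·3+1 = 7 orbitals, the total is 2 × 7 = 14.

14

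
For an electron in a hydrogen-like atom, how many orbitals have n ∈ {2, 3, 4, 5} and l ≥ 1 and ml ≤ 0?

For each n in the range, tally the orbitals obeying l ≥ 1 and ml ≤ 0:
n=2 → 2; n=3 → 5; n=4 → 9; n=5 → 14.
Total orbitals: 2 + 5 + 9 + 14 = 30.

30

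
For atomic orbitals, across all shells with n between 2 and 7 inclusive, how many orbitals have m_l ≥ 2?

35

Count contributing orbitals for each principal shell:
n=3 → 1; n=4 → 3; n=5 → 6; n=6 → 10; n=7 → 15.
Total orbitals: 1 + 3 + 6 + 10 + 15 = 35.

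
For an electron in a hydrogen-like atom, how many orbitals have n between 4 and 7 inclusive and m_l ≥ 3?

Treat each shell separately and count matching orbitals:
n=4 → 1; n=5 → 3; n=6 → 6; n=7 → 10.
Total orbitals: 1 + 3 + 6 + 10 = 20.

20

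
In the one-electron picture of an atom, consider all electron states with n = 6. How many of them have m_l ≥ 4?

6

With n = 6 the allowed l are 0, 1, …, 5.
The (l, m_l) pairs meeting m_l ≥ 4 give: l=4 → 1; l=5 → 2.
Orbitals: 1 + 2 = 3. Each orbital carries two spin states, so 3 × 2 = 6 states.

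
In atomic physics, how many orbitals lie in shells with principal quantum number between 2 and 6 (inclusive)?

Shell n has n² orbitals: 2²=4 + 3²=9 + 4²=16 + 5²=25 + 6²=36 = 90 orbitals.

90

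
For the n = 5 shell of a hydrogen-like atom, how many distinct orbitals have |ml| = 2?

6

The n = 5 shell has l = 0 through 4; check each.
Contributions: l=2 → 2; l=3 → 2; l=4 → 2.
Total orbitals: 2 + 2 + 2 = 6.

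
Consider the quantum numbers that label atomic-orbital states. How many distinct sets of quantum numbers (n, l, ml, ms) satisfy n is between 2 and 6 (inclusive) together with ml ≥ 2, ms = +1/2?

Treat each shell separately and count matching orbitals:
n=3 → 1; n=4 → 3; n=5 → 6; n=6 → 10.
Orbitals: 1 + 3 + 6 + 10 = 20. With ms fixed to +1/2 there is one state per orbital, so 20 states.

20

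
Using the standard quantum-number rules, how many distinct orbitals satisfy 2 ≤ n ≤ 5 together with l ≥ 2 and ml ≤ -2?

10

Treat each shell separately and count matching orbitals:
n=3 → 1; n=4 → 3; n=5 → 6.
Total orbitals: 1 + 3 + 6 = 10.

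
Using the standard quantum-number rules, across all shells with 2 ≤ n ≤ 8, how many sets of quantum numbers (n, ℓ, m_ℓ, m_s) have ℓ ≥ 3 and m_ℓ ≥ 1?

130

Treat each shell separately and count matching orbitals:
n=4 → 3; n=5 → 7; n=6 → 12; n=7 → 18; n=8 → 25.
Orbitals: 3 + 7 + 12 + 18 + 25 = 65. Including both spin states (m_s = ±1/2) gives 2 × 65 = 130 states.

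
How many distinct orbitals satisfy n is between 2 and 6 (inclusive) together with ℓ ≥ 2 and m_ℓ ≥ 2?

Treat each shell separately and count matching orbitals:
n=3 → 1; n=4 → 3; n=5 → 6; n=6 → 10.
Total orbitals: 1 + 3 + 6 + 10 = 20.

20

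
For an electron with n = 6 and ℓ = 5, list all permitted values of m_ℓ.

m_ℓ takes every integer from −ℓ to +ℓ. With ℓ = 5 that gives the 11 values -5, -4, -3, -2, -1, 0, 1, 2, 3, 4, 5.

-5, -4, -3, -2, -1, 0, 1, 2, 3, 4, 5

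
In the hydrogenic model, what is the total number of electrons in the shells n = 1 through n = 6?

Shell n has n² orbitals: 1²=1 + 2²=4 + 3²=9 + 4²=16 + 5²=25 + 6²=36 = 91 orbitals.
Two spin states per orbital: 2 × 91 = 182 electrons.

182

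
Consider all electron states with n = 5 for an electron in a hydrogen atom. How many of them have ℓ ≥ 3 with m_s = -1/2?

16

Per ℓ-value: ℓ=3 → 7; ℓ=4 → 9.
Orbitals: 7 + 9 = 16. With m_s fixed to a single value there is one state per orbital, giving 16 states.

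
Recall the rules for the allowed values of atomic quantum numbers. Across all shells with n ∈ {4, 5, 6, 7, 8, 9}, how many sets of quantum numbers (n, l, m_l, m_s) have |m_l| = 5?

Treat each shell separately and count matching orbitals:
n=6 → 2; n=7 → 4; n=8 → 6; n=9 → 8.
Orbitals: 2 + 4 + 6 + 8 = 20. Including both spin states (m_s = ±1/2) gives 2 × 20 = 40 states.

40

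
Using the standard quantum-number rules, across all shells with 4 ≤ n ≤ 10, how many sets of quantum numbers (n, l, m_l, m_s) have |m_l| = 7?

Per-shell orbital counts meeting the constraint:
n=8 → 2; n=9 → 4; n=10 → 6.
Orbitals: 2 + 4 + 6 = 12. Including both spin states (m_s = ±1/2) gives 2 × 12 = 24 states.

24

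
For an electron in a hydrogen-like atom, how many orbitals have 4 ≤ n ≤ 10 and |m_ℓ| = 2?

Work shell by shell — for each n, count the (ℓ, m_ℓ) pairs that satisfy |m_ℓ| = 2:
n=4 → 4; n=5 → 6; n=6 → 8; n=7 → 10; n=8 → 12; n=9 → 14; n=10 → 16.
Total orbitals: 4 + 6 + 8 + 10 + 12 + 14 + 16 = 70.

70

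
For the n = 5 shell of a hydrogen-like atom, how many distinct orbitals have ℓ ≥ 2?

The n = 5 shell has ℓ = 0 through 4; check each.
Per ℓ-value: ℓ=2 → 5; ℓ=3 → 7; ℓ=4 → 9.
Total orbitals: 5 + 7 + 9 = 21.

21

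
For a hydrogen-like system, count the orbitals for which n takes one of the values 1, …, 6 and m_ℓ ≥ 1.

For each n in the range, tally the orbitals obeying m_ℓ ≥ 1:
n=2 → 1; n=3 → 3; n=4 → 6; n=5 → 10; n=6 → 15.
Total orbitals: 1 + 3 + 6 + 10 + 15 = 35.

35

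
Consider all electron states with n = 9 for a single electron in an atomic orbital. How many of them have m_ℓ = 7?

For n = 9, ℓ ranges over 0 … 8.
The (ℓ, m_ℓ) pairs meeting m_ℓ = 7 give: ℓ=7 → 1; ℓ=8 → 1.
Orbitals: 1 + 1 = 2. Each orbital carries two spin states, so 2 × 2 = 4 states.

4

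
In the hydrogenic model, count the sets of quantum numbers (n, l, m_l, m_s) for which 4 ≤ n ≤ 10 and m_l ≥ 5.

Treat each shell separately and count matching orbitals:
n=6 → 1; n=7 → 3; n=8 → 6; n=9 → 10; n=10 → 15.
Orbitals: 1 + 3 + 6 + 10 + 15 = 35. Including both spin states (m_s = ±1/2) gives 2 × 35 = 70 states.

70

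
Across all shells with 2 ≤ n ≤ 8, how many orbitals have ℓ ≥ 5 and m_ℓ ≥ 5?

For each n in the range, tally the orbitals obeying ℓ ≥ 5 and m_ℓ ≥ 5:
n=6 → 1; n=7 → 3; n=8 → 6.
Total orbitals: 1 + 3 + 6 = 10.

10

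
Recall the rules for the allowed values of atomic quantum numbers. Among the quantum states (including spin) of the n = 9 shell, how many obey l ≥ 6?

90

The (l, m_l) pairs meeting l ≥ 6 give: l=6 → 13; l=7 → 15; l=8 → 17.
Orbitals: 13 + 15 + 17 = 45. Each orbital carries two spin states, so 45 × 2 = 90 states.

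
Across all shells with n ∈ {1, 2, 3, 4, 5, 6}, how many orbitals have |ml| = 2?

20

Per-shell orbital counts meeting the constraint:
n=3 → 2; n=4 → 4; n=5 → 6; n=6 → 8.
Total orbitals: 2 + 4 + 6 + 8 = 20.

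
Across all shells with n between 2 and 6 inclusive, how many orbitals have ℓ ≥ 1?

Per-shell orbital counts meeting the constraint:
n=2 → 3; n=3 → 8; n=4 → 15; n=5 → 24; n=6 → 35.
Total orbitals: 3 + 8 + 15 + 24 + 35 = 85.

85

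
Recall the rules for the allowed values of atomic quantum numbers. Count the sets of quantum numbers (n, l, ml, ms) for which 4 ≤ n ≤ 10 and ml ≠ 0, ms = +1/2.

Treat each shell separately and count matching orbitals:
n=4 → 12; n=5 → 20; n=6 → 30; n=7 → 42; n=8 → 56; n=9 → 72; n=10 → 90.
Orbitals: 12 + 20 + 30 + 42 + 56 + 72 + 90 = 322. With ms fixed to +1/2 there is one state per orbital, so 322 states.

322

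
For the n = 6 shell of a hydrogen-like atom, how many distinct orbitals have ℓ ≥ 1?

35

The n = 6 shell has ℓ = 0 through 5; check each.
The (ℓ, m_ℓ) pairs meeting ℓ ≥ 1 give: ℓ=1 → 3; ℓ=2 → 5; ℓ=3 → 7; ℓ=4 → 9; ℓ=5 → 11.
Total orbitals: 3 + 5 + 7 + 9 + 11 = 35.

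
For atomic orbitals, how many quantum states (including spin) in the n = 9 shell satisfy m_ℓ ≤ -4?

The n = 9 shell has ℓ = 0 through 8; check each.
The (ℓ, m_ℓ) pairs meeting m_ℓ ≤ -4 give: ℓ=4 → 1; ℓ=5 → 2; ℓ=6 → 3; ℓ=7 → 4; ℓ=8 → 5.
Orbitals: 1 + 2 + 3 + 4 + 5 = 15. Each orbital carries two spin states, so 15 × 2 = 30 states.

30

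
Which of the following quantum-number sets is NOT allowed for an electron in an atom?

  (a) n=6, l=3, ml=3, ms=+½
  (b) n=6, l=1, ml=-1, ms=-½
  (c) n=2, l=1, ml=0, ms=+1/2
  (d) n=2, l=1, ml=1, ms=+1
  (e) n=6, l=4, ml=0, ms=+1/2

(d) has ms = +1, but an electron's spin must be ±1/2.
The remaining sets (a), (b), (c), (e) satisfy all four rules.

(d)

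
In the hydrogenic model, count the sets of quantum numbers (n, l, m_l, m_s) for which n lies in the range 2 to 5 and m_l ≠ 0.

80

Go shell by shell, enumerating (l, m_l) with m_l ≠ 0:
n=2 → 2; n=3 → 6; n=4 → 12; n=5 → 20.
Orbitals: 2 + 6 + 12 + 20 = 40. Including both spin states (m_s = ±1/2) gives 2 × 40 = 80 states.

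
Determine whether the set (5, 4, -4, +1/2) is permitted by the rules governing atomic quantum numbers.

n = 5 is a positive integer. l = 4 satisfies 0 ≤ l ≤ n−1 = 4. ml = -4 lies in the range −l … +l (here −4 … 4). ms = +1/2 is one of ±1/2.
All four constraints are satisfied.

Valid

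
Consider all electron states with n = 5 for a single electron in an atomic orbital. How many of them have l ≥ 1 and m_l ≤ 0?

The n = 5 shell has l = 0 through 4; check each.
Orbitals with l ≥ 1 and m_l ≤ 0, by l: l=1 → 2; l=2 → 3; l=3 → 4; l=4 → 5.
Orbitals: 2 + 3 + 4 + 5 = 14. Each orbital carries two spin states, so 14 × 2 = 28 states.

28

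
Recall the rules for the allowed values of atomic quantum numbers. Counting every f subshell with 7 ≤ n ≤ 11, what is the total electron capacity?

An f subshell (l = 3) exists for every n ≥ 4, so shells n = 7, 8, 9, 10, 11 each contribute one — 5 subshells.
Since each f subshell holds 2(2·3+1) = 14 electrons, the total is 5 × 14 = 70.

70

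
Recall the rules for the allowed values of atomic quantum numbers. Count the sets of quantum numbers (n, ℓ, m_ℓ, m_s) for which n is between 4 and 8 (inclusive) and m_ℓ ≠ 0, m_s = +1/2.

Go shell by shell, enumerating (ℓ, m_ℓ) with m_ℓ ≠ 0:
n=4 → 12; n=5 → 20; n=6 → 30; n=7 → 42; n=8 → 56.
Orbitals: 12 + 20 + 30 + 42 + 56 = 160. With m_s fixed to +1/2 there is one state per orbital, so 160 states.

160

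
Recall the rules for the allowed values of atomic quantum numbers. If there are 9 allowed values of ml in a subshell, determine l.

ml ranges over 2l+1 integers, so 2l+1 = 9 ⇒ l = 4.

l = 4 (g)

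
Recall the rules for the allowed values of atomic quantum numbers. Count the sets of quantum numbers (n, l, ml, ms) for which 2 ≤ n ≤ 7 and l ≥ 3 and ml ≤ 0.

Count contributing orbitals for each principal shell:
n=4 → 4; n=5 → 9; n=6 → 15; n=7 → 22.
Orbitals: 4 + 9 + 15 + 22 = 50. Including both spin states (ms = ±1/2) gives 2 × 50 = 100 states.

100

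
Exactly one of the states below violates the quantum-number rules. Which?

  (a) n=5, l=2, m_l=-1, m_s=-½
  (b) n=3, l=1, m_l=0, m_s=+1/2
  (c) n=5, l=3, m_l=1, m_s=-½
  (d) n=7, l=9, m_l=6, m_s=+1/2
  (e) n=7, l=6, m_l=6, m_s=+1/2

(d)

(d) has l = 9 ≥ n = 7, violating 0 ≤ l ≤ n−1.
The remaining sets (a), (b), (c), (e) satisfy all four rules.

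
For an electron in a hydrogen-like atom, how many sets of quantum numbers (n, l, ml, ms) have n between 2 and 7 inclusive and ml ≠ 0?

Work shell by shell — for each n, count the (l, ml) pairs that satisfy ml ≠ 0:
n=2 → 2; n=3 → 6; n=4 → 12; n=5 → 20; n=6 → 30; n=7 → 42.
Orbitals: 2 + 6 + 12 + 20 + 30 + 42 = 112. Including both spin states (ms = ±1/2) gives 2 × 112 = 224 states.

224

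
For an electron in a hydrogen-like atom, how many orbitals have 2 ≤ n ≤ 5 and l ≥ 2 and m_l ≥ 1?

Treat each shell separately and count matching orbitals:
n=3 → 2; n=4 → 5; n=5 → 9.
Total orbitals: 2 + 5 + 9 = 16.

16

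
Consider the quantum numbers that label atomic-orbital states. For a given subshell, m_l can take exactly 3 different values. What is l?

l = 1

m_l ranges over 2l+1 integers, so 2l+1 = 3 ⇒ l = 1.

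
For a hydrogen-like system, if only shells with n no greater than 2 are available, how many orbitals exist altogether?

Total orbitals = 1² + 2² = 5.

5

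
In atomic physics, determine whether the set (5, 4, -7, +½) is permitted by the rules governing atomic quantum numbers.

No

The magnetic quantum number must satisfy −l ≤ ml ≤ l. With l = 4, ml can only be -4, -3, -2, -1, 0, 1, 2, 3, 4, so ml = -7 is forbidden.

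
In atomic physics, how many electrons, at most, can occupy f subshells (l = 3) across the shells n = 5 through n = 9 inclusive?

70

An f subshell (l = 3) exists for every n ≥ 4, so shells n = 5, 6, 7, 8, 9 each contribute one — 5 subshells.
Since each f subshell holds 2(2·3+1) = 14 electrons, the total is 5 × 14 = 70.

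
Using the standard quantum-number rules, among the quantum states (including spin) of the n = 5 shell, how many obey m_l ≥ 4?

2

For n = 5, l ranges over 0 … 4.
Per l-value: l=4 → 1.
Orbitals: 1. Each orbital carries two spin states, so 1 × 2 = 2 states.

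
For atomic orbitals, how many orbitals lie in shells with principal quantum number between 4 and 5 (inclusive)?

41

Shell n has n² orbitals: 4²=16 + 5²=25 = 41 orbitals.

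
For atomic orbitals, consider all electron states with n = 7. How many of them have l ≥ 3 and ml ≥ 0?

Orbitals with l ≥ 3 and ml ≥ 0, by l: l=3 → 4; l=4 → 5; l=5 → 6; l=6 → 7.
Orbitals: 4 + 5 + 6 + 7 = 22. Each orbital carries two spin states, so 22 × 2 = 44 states.

44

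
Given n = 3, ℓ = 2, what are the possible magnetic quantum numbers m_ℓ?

m_ℓ takes every integer from −ℓ to +ℓ. With ℓ = 2 that gives the 5 values -2, -1, 0, 1, 2.

-2, -1, 0, 1, 2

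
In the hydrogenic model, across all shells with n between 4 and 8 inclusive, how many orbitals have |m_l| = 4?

Go shell by shell, enumerating (l, m_l) with |m_l| = 4:
n=5 → 2; n=6 → 4; n=7 → 6; n=8 → 8.
Total orbitals: 2 + 4 + 6 + 8 = 20.

20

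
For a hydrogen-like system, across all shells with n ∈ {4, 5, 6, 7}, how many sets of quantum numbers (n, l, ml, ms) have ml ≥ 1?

Go shell by shell, enumerating (l, ml) with ml ≥ 1:
n=4 → 6; n=5 → 10; n=6 → 15; n=7 → 21.
Orbitals: 6 + 10 + 15 + 21 = 52. Including both spin states (ms = ±1/2) gives 2 × 52 = 104 states.

104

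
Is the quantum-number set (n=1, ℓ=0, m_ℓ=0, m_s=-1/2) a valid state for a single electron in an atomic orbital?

n = 1 is a positive integer. ℓ = 0 satisfies 0 ≤ ℓ ≤ n−1 = 0. m_ℓ = 0 lies in the range −ℓ … +ℓ (here 0). m_s = -1/2 is one of ±1/2.
All four constraints are satisfied.

Allowed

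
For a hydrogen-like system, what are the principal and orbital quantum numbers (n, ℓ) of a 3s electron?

n = 3, ℓ = 0

The leading integer gives n = 3; the letter 's' means ℓ = 0.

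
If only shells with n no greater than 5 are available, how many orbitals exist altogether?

Total orbitals = 1² + 2² + 3² + 4² + 5² = 55.

55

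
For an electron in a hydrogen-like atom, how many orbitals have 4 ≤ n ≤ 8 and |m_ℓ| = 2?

40

Go shell by shell, enumerating (ℓ, m_ℓ) with |m_ℓ| = 2:
n=4 → 4; n=5 → 6; n=6 → 8; n=7 → 10; n=8 → 12.
Total orbitals: 4 + 6 + 8 + 10 + 12 = 40.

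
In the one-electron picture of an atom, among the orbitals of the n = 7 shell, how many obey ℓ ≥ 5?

24

For n = 7, ℓ ranges over 0 … 6.
Contributions: ℓ=5 → 11; ℓ=6 → 13.
Total orbitals: 11 + 13 = 24.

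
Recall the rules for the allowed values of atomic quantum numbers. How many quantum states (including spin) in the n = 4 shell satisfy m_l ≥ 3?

2

Go through l = 0, …, 3 (the values permitted for n = 4).
Per l-value: l=3 → 1.
Orbitals: 1. Each orbital carries two spin states, so 1 × 2 = 2 states.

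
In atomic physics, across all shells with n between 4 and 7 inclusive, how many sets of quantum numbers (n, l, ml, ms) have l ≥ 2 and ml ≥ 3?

40

Go shell by shell, enumerating (l, ml) with l ≥ 2 and ml ≥ 3:
n=4 → 1; n=5 → 3; n=6 → 6; n=7 → 10.
Orbitals: 1 + 3 + 6 + 10 = 20. Including both spin states (ms = ±1/2) gives 2 × 20 = 40 states.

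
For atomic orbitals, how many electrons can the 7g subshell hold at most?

18

A subshell with l = 4 has 2l+1 = 9 orbitals, each holding 2 electrons (spin ±1/2), so 9 × 2 = 18.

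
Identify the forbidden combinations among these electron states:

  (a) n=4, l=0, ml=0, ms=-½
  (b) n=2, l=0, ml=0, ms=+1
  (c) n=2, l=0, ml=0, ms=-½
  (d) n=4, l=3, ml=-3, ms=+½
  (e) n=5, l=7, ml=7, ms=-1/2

(b) has ms = +1, but an electron's spin must be ±1/2.
(e) has l = 7 ≥ n = 5, violating 0 ≤ l ≤ n−1.
The remaining sets (a), (c), (d) satisfy all four rules.

(b) and (e)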